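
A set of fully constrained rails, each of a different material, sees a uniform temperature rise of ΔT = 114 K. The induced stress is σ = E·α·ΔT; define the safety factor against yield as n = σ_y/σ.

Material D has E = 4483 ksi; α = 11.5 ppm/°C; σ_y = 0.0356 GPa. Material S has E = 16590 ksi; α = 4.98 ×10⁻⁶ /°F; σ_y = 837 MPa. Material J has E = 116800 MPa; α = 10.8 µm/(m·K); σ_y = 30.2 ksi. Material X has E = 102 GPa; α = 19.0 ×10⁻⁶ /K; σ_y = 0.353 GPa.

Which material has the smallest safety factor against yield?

material D

In consistent units (E in GPa, α in ×10⁻⁶/K, σ_y in MPa):
  material D: E = 30.91, α = 11.5, σ_y = 35.60 → σ = 40.5 MPa, n = 0.879
  material S: E = 114.4, α = 8.96, σ_y = 837.0 → σ = 117 MPa, n = 7.16
  material J: E = 116.8, α = 10.8, σ_y = 208.2 → σ = 144 MPa, n = 1.45
  material X: E = 102.0, α = 19.0, σ_y = 353.0 → σ = 221 MPa, n = 1.60
The minimum is material D at n = 0.879.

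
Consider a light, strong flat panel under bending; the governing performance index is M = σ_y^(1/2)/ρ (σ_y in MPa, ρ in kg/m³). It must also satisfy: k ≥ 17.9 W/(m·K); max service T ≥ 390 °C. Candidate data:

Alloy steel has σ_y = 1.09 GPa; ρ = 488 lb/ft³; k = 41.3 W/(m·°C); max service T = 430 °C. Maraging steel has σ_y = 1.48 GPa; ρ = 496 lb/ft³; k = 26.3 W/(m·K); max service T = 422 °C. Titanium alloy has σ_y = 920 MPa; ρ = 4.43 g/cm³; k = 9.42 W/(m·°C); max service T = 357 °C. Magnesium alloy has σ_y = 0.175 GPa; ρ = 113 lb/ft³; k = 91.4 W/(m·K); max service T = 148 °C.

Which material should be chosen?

Screen on constraints: k ≥ 17.9 W/(m·K); max service T ≥ 390 °C. Survivors: alloy steel, maraging steel.
Putting every candidate on a common basis:
  alloy steel: σ_y = 1090 MPa, ρ = 7817 kg/m³
  maraging steel: σ_y = 1480 MPa, ρ = 7945 kg/m³
  maraging steel: M = 4.84×10⁻³
  alloy steel: M = 4.22×10⁻³
Maraging steel has the largest M.

maraging steel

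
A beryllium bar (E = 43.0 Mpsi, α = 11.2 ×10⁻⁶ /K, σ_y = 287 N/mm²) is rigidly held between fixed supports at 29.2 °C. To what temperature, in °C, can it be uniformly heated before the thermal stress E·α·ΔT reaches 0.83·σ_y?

E = 43.0 Mpsi = 296.5 GPa.
σ_y = 287 N/mm² = 287.0 MPa.
E·α·ΔT = 238.2 MPa ⇒ ΔT = 238.2 / (296.5×10³ × 11.2×10⁻⁶) = 71.74 K.
T = 29.2 + 71.74 = 100.9 °C.

101 °C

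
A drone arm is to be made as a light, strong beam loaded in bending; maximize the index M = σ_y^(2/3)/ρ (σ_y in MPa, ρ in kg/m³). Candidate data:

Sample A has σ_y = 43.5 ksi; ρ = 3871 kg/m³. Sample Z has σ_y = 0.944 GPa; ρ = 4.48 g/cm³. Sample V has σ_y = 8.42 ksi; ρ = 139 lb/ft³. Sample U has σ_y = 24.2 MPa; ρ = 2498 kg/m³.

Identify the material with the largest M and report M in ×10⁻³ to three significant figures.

sample Z, M = 21.5×10⁻³

After converting to SI:
  sample A: σ_y = 299.9 MPa, ρ = 3871 kg/m³
  sample Z: σ_y = 944.0 MPa, ρ = 4480 kg/m³
  sample V: σ_y = 58.05 MPa, ρ = 2227 kg/m³
  sample U: σ_y = 24.20 MPa, ρ = 2498 kg/m³
  sample Z: M = 21.5×10⁻³
  sample A: M = 11.6×10⁻³
  sample V: M = 6.73×10⁻³
  sample U: M = 3.35×10⁻³
The maximum is for sample Z.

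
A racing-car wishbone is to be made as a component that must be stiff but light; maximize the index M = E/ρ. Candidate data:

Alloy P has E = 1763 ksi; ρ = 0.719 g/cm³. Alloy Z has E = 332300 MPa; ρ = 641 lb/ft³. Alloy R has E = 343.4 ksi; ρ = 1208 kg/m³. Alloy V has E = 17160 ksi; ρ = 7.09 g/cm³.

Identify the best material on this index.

Convert each candidate to consistent units, then evaluate M:
  alloy P: E = 12.16 GPa, ρ = 719.0 kg/m³
  alloy Z: E = 332.3 GPa, ρ = 10270 kg/m³
  alloy R: E = 2.368 GPa, ρ = 1208 kg/m³
  alloy V: E = 118.3 GPa, ρ = 7090 kg/m³
  alloy Z: M = 32.4 MN·m/kg
  alloy P: M = 16.9 MN·m/kg
  alloy V: M = 16.7 MN·m/kg
  alloy R: M = 1.96 MN·m/kg
Highest index: alloy Z.

alloy Z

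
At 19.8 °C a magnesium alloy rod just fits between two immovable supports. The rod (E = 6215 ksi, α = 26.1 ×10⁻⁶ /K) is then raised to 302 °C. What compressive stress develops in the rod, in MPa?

E = 6215 ksi = 42.85 GPa.
ΔT = 282.2 K. Constrained thermal stress σ = E·α·ΔT = 42.85×10³ MPa × 26.1×10⁻⁶ × 282.2 = 316 MPa (compressive).

316 MPa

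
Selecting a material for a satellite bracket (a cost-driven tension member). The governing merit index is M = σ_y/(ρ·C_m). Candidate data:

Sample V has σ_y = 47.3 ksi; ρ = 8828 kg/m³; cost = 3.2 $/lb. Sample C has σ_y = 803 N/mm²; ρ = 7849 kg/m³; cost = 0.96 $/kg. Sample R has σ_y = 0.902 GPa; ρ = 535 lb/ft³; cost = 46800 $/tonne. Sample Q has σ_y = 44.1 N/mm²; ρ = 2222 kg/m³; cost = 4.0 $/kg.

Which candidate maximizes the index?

Normalizing units and computing the index:
  sample V: σ_y = 326.1 MPa, ρ = 8828 kg/m³, cost = 7.055 $/kg
  sample C: σ_y = 803.0 MPa, ρ = 7849 kg/m³, cost = 0.9600 $/kg
  sample R: σ_y = 902.0 MPa, ρ = 8570 kg/m³, cost = 46.80 $/kg
  sample Q: σ_y = 44.10 MPa, ρ = 2222 kg/m³, cost = 4.000 $/kg
  sample C: M = 107 kN·m per $
  sample V: M = 5.24 kN·m per $
  sample Q: M = 4.96 kN·m per $
  sample R: M = 2.25 kN·m per $
Sample C ranks first.

sample C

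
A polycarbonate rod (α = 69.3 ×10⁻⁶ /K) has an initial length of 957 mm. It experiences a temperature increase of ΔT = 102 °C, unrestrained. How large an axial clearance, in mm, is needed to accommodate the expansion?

6.76 mm

ΔL = α·L₀·ΔT = 69.3×10⁻⁶ × 957 mm × 102.0 K = 6.76 mm.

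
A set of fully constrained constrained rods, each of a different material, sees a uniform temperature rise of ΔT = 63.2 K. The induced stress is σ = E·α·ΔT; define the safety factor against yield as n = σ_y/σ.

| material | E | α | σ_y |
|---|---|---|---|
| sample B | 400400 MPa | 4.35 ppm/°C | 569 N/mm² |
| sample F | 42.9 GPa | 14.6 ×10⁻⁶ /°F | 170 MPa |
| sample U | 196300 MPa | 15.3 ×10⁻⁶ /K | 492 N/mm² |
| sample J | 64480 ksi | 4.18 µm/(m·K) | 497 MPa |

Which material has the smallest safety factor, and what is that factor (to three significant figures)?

With everything in SI (GPa, ×10⁻⁶/K, MPa):
  sample B: E = 400.4, α = 4.35, σ_y = 569.0 → σ = 110 MPa, n = 5.17
  sample F: E = 42.90, α = 26.3, σ_y = 170.0 → σ = 71.3 MPa, n = 2.39
  sample U: E = 196.3, α = 15.3, σ_y = 492.0 → σ = 190 MPa, n = 2.59
  sample J: E = 444.6, α = 4.18, σ_y = 497.0 → σ = 117 MPa, n = 4.23
Sample F has the lowest safety factor, n = 2.39.

sample F, n = 2.39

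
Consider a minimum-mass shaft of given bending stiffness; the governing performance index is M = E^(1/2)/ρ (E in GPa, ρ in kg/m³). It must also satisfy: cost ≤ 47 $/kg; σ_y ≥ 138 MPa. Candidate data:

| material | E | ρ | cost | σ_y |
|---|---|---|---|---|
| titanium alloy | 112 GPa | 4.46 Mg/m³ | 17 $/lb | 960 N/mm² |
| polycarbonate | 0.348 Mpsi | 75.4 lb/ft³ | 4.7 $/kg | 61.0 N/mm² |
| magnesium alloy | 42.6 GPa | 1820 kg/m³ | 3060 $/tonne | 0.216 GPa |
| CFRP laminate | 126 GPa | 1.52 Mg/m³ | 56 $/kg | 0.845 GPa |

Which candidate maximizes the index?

magnesium alloy

Screen on constraints: cost ≤ 47 $/kg; σ_y ≥ 138 MPa. Survivors: titanium alloy, magnesium alloy.
In SI units:
  titanium alloy: E = 112.0 GPa, ρ = 4460 kg/m³
  magnesium alloy: E = 42.60 GPa, ρ = 1820 kg/m³
  magnesium alloy: M = 3.59×10⁻³
  titanium alloy: M = 2.37×10⁻³
Magnesium alloy ranks first.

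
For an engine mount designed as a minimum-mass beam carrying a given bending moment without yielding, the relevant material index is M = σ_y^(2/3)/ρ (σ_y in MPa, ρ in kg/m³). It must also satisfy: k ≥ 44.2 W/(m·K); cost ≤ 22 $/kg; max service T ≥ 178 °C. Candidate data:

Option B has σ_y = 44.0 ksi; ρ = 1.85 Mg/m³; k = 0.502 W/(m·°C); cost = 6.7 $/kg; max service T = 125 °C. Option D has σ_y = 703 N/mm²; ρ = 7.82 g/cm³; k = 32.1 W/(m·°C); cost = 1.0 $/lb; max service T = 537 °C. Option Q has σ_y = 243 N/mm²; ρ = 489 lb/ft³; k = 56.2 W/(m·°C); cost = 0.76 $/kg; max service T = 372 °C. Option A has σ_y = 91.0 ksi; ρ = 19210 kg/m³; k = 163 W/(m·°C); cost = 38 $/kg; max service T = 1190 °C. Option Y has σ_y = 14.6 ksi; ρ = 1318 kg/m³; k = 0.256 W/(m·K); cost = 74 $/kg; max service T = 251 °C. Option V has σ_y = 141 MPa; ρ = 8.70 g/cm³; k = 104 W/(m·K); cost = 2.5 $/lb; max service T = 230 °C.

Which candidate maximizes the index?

Screen on constraints: k ≥ 44.2 W/(m·K); cost ≤ 22 $/kg; max service T ≥ 178 °C. Survivors: option Q, option V.
Convert each candidate to consistent units, then evaluate M:
  option Q: σ_y = 243.0 MPa, ρ = 7833 kg/m³
  option V: σ_y = 141.0 MPa, ρ = 8700 kg/m³
  option Q: M = 4.97×10⁻³
  option V: M = 3.11×10⁻³
The maximum is for option Q.

option Q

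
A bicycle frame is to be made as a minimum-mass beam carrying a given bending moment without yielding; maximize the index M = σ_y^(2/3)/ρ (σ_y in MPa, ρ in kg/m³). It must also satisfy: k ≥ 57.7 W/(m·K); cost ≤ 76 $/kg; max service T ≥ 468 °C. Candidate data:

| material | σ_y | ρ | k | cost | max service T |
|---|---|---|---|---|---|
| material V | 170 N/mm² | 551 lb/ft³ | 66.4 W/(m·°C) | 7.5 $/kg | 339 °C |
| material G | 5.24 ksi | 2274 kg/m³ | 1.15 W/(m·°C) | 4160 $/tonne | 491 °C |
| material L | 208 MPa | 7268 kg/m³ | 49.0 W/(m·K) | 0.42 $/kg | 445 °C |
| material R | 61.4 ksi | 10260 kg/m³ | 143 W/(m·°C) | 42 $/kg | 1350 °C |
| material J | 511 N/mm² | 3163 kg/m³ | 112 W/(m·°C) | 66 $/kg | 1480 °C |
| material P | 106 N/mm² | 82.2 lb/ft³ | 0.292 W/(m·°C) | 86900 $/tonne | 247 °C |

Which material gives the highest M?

Screen on constraints: k ≥ 57.7 W/(m·K); cost ≤ 76 $/kg; max service T ≥ 468 °C. Survivors: material R, material J.
In SI units:
  material R: σ_y = 423.3 MPa, ρ = 10260 kg/m³
  material J: σ_y = 511.0 MPa, ρ = 3163 kg/m³
  material J: M = 20.2×10⁻³
  material R: M = 5.50×10⁻³
The maximum is for material J.

material J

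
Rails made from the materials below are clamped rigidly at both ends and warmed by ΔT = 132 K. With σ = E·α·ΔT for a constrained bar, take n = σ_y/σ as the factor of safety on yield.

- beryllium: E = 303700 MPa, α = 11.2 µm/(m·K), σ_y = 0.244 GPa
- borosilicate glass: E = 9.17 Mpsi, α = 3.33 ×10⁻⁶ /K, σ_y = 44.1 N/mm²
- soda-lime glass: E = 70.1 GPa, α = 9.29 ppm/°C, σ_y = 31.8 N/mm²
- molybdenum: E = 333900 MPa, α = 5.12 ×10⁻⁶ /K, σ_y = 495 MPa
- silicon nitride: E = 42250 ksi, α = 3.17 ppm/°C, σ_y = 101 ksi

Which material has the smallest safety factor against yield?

Per material, after unit conversion:
  beryllium: E = 303.7, α = 11.2, σ_y = 244.0 → σ = 449 MPa, n = 0.543
  borosilicate glass: E = 63.22, α = 3.33, σ_y = 44.10 → σ = 27.8 MPa, n = 1.59
  soda-lime glass: E = 70.10, α = 9.29, σ_y = 31.80 → σ = 86.0 MPa, n = 0.370
  molybdenum: E = 333.9, α = 5.12, σ_y = 495.0 → σ = 226 MPa, n = 2.19
  silicon nitride: E = 291.3, α = 3.17, σ_y = 696.4 → σ = 122 MPa, n = 5.71
Soda-lime glass has the lowest safety factor, n = 0.370.

soda-lime glass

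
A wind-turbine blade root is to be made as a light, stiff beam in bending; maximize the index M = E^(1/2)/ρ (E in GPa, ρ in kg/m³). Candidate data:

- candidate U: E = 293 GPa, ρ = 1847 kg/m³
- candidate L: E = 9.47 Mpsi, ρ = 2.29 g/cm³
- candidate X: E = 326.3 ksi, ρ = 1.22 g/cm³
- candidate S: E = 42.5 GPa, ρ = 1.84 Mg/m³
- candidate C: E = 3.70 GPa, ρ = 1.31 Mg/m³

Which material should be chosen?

candidate U

After converting to SI:
  candidate U: E = 293.0 GPa, ρ = 1847 kg/m³
  candidate L: E = 65.29 GPa, ρ = 2290 kg/m³
  candidate X: E = 2.250 GPa, ρ = 1220 kg/m³
  candidate S: E = 42.50 GPa, ρ = 1840 kg/m³
  candidate C: E = 3.700 GPa, ρ = 1310 kg/m³
  candidate U: M = 9.27×10⁻³
  candidate S: M = 3.54×10⁻³
  candidate L: M = 3.53×10⁻³
  candidate C: M = 1.47×10⁻³
  candidate X: M = 1.23×10⁻³
Candidate U has the largest M.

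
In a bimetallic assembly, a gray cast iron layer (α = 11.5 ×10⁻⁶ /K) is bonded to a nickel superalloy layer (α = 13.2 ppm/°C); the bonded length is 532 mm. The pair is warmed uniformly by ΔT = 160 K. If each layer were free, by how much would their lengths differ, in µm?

145 µm

Δα = |11.5 − 13.2|×10⁻⁶/K = 1.70×10⁻⁶/K.
ΔL_mismatch = Δα·L·ΔT = 1.70×10⁻⁶ × 532.0 mm × 160.0 K = 145 µm.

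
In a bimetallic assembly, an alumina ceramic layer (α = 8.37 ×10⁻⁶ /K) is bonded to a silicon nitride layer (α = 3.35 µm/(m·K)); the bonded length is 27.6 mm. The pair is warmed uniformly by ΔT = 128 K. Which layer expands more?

alumina ceramic

α(alumina ceramic) = 8.37×10⁻⁶/K vs α(silicon nitride) = 3.35×10⁻⁶/K.
Higher α expands more for the same ΔT: alumina ceramic.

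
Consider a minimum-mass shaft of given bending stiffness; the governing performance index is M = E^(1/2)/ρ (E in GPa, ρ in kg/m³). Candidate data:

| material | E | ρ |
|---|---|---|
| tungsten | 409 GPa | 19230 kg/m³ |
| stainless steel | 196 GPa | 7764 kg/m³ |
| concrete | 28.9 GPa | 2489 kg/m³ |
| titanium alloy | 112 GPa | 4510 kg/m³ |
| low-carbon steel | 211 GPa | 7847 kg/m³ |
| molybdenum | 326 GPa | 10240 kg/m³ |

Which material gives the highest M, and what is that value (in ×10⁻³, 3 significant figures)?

Per-candidate index values:
  titanium alloy: M = 2.35×10⁻³
  concrete: M = 2.16×10⁻³
  low-carbon steel: M = 1.85×10⁻³
  stainless steel: M = 1.80×10⁻³
  molybdenum: M = 1.76×10⁻³
  tungsten: M = 1.05×10⁻³
Titanium alloy ranks first.

titanium alloy, M = 2.35×10⁻³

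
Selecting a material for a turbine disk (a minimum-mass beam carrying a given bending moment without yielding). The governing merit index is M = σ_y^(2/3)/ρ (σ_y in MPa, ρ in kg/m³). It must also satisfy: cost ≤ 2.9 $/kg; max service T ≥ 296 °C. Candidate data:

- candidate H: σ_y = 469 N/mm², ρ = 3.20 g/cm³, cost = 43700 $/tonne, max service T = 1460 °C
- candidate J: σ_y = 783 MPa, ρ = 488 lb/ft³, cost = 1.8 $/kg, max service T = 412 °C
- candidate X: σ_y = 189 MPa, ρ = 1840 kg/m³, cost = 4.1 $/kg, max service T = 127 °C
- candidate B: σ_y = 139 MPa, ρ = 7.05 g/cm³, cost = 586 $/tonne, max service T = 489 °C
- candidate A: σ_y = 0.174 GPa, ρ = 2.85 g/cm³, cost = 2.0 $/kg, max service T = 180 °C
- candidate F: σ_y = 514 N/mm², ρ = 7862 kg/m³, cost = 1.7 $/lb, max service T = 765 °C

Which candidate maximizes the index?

Screen on constraints: cost ≤ 2.9 $/kg; max service T ≥ 296 °C. Survivors: candidate J, candidate B.
Normalizing units and computing the index:
  candidate J: σ_y = 783.0 MPa, ρ = 7817 kg/m³
  candidate B: σ_y = 139.0 MPa, ρ = 7050 kg/m³
  candidate J: M = 10.9×10⁻³
  candidate B: M = 3.81×10⁻³
Candidate J has the largest M.

candidate J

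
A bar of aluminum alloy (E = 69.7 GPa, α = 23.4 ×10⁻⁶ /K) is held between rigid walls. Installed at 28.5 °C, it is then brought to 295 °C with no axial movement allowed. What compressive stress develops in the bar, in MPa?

435 MPa

ΔT = 266.5 K. Constrained thermal stress σ = E·α·ΔT = 69.70×10³ MPa × 23.4×10⁻⁶ × 266.5 = 435 MPa (compressive).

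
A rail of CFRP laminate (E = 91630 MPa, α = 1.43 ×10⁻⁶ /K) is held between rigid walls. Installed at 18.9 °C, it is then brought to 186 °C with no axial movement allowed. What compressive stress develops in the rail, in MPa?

E = 91630 MPa = 91.63 GPa.
ΔT = 167.1 K. Constrained thermal stress σ = E·α·ΔT = 91.63×10³ MPa × 1.43×10⁻⁶ × 167.1 = 21.9 MPa (compressive).

21.9 MPa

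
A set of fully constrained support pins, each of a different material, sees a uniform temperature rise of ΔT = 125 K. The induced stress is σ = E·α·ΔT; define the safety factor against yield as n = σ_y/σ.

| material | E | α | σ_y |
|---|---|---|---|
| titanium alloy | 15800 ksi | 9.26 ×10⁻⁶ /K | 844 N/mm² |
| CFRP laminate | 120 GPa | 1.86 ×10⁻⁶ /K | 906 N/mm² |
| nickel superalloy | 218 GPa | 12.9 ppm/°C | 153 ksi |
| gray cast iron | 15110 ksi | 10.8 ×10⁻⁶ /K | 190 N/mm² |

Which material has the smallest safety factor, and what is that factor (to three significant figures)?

In consistent units (E in GPa, α in ×10⁻⁶/K, σ_y in MPa):
  titanium alloy: E = 108.9, α = 9.26, σ_y = 844.0 → σ = 126 MPa, n = 6.69
  CFRP laminate: E = 120.0, α = 1.86, σ_y = 906.0 → σ = 27.9 MPa, n = 32.5
  nickel superalloy: E = 218.0, α = 12.9, σ_y = 1055 → σ = 352 MPa, n = 3.00
  gray cast iron: E = 104.2, α = 10.8, σ_y = 190.0 → σ = 141 MPa, n = 1.35
Smallest n: gray cast iron with n = 1.35.

gray cast iron, n = 1.35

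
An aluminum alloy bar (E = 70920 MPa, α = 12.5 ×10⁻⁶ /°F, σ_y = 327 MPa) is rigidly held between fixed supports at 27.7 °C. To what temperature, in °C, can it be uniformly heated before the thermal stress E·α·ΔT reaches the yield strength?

233 °C

E = 70920 MPa = 70.92 GPa.
α = 12.5×10⁻⁶/°F × 9/5 = 22.5×10⁻⁶/K.
E·α·ΔT = 327.0 MPa ⇒ ΔT = 327.0 / (70.92×10³ × 22.5×10⁻⁶) = 204.9 K.
T = 27.7 + 204.9 = 232.6 °C.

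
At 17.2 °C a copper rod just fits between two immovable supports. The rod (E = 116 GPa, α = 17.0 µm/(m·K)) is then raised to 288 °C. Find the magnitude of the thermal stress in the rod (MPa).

ΔT = 270.8 K. Constrained thermal stress σ = E·α·ΔT = 116.0×10³ MPa × 17.0×10⁻⁶ × 270.8 = 534 MPa (compressive).

534 MPa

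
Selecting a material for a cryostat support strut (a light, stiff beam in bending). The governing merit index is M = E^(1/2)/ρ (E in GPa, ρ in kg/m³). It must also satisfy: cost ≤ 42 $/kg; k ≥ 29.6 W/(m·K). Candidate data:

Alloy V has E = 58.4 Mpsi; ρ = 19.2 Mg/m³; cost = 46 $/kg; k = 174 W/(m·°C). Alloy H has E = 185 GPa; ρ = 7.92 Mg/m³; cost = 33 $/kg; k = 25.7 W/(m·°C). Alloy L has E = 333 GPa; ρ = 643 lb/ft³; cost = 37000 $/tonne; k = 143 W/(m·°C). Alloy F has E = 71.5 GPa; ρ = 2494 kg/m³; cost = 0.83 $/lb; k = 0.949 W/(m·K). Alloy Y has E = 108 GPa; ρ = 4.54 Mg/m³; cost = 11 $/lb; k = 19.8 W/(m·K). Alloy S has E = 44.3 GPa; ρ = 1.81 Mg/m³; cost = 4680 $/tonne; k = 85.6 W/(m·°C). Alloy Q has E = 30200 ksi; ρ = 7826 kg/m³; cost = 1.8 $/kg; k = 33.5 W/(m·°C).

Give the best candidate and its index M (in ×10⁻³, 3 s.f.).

Screen on constraints: cost ≤ 42 $/kg; k ≥ 29.6 W/(m·K). Survivors: alloy L, alloy S, alloy Q.
Convert each candidate to consistent units, then evaluate M:
  alloy L: E = 333.0 GPa, ρ = 10300 kg/m³
  alloy S: E = 44.30 GPa, ρ = 1810 kg/m³
  alloy Q: E = 208.2 GPa, ρ = 7826 kg/m³
  alloy S: M = 3.68×10⁻³
  alloy Q: M = 1.84×10⁻³
  alloy L: M = 1.77×10⁻³
Alloy S has the largest M.

alloy S, M = 3.68×10⁻³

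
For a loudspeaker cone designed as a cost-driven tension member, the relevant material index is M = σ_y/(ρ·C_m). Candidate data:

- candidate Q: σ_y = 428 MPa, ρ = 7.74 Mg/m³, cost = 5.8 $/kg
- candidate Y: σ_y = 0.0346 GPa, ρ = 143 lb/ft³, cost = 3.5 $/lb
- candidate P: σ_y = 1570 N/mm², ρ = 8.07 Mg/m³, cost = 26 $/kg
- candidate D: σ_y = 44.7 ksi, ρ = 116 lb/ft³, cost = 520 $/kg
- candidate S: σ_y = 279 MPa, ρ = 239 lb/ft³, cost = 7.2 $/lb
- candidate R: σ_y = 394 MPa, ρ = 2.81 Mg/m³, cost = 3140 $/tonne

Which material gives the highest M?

candidate R

Putting every candidate on a common basis:
  candidate Q: σ_y = 428.0 MPa, ρ = 7740 kg/m³, cost = 5.800 $/kg
  candidate Y: σ_y = 34.60 MPa, ρ = 2291 kg/m³, cost = 7.716 $/kg
  candidate P: σ_y = 1570 MPa, ρ = 8070 kg/m³, cost = 26.00 $/kg
  candidate D: σ_y = 308.2 MPa, ρ = 1858 kg/m³, cost = 520.0 $/kg
  candidate S: σ_y = 279.0 MPa, ρ = 3828 kg/m³, cost = 15.87 $/kg
  candidate R: σ_y = 394.0 MPa, ρ = 2810 kg/m³, cost = 3.140 $/kg
  candidate R: M = 44.7 kN·m per $
  candidate Q: M = 9.53 kN·m per $
  candidate P: M = 7.48 kN·m per $
  candidate S: M = 4.59 kN·m per $
  candidate Y: M = 1.96 kN·m per $
  candidate D: M = 0.319 kN·m per $
Candidate R has the largest M.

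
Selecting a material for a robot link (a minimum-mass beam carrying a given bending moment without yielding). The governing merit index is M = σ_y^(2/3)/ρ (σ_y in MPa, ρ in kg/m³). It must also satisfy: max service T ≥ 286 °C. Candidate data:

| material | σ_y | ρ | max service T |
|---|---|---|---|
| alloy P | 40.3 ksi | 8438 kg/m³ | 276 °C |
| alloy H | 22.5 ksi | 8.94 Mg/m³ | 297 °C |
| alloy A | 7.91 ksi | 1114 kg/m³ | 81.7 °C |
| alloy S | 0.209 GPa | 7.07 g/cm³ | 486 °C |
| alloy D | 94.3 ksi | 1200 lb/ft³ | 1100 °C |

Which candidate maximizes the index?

Screen on constraints: max service T ≥ 286 °C. Survivors: alloy H, alloy S, alloy D.
Convert each candidate to consistent units, then evaluate M:
  alloy H: σ_y = 155.1 MPa, ρ = 8940 kg/m³
  alloy S: σ_y = 209.0 MPa, ρ = 7070 kg/m³
  alloy D: σ_y = 650.2 MPa, ρ = 19220 kg/m³
  alloy S: M = 4.98×10⁻³
  alloy D: M = 3.90×10⁻³
  alloy H: M = 3.23×10⁻³
Alloy S ranks first.

alloy S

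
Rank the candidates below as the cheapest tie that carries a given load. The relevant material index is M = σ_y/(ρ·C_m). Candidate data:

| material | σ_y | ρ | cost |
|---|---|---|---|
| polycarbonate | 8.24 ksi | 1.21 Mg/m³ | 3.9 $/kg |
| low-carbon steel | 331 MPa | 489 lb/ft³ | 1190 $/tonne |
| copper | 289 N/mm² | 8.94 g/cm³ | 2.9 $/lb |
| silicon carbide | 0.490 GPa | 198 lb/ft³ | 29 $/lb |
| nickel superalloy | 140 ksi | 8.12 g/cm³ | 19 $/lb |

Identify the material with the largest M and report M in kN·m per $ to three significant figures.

Convert each candidate to consistent units, then evaluate M:
  polycarbonate: σ_y = 56.81 MPa, ρ = 1210 kg/m³, cost = 3.900 $/kg
  low-carbon steel: σ_y = 331.0 MPa, ρ = 7833 kg/m³, cost = 1.190 $/kg
  copper: σ_y = 289.0 MPa, ρ = 8940 kg/m³, cost = 6.393 $/kg
  silicon carbide: σ_y = 490.0 MPa, ρ = 3172 kg/m³, cost = 63.93 $/kg
  nickel superalloy: σ_y = 965.3 MPa, ρ = 8120 kg/m³, cost = 41.89 $/kg
  low-carbon steel: M = 35.5 kN·m per $
  polycarbonate: M = 12.0 kN·m per $
  copper: M = 5.06 kN·m per $
  nickel superalloy: M = 2.84 kN·m per $
  silicon carbide: M = 2.42 kN·m per $
Low-carbon steel ranks first.

low-carbon steel, M = 35.5 kN·m per $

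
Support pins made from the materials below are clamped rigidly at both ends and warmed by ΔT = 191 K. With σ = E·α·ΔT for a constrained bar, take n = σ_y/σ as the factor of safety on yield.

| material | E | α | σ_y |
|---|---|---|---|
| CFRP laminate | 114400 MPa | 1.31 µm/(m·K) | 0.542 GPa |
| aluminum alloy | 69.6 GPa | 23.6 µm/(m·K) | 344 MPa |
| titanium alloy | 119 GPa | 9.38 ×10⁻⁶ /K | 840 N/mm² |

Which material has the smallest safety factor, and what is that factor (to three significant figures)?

Converting E to GPa, α to ×10⁻⁶/K, σ_y to MPa, then σ and n for each:
  CFRP laminate: E = 114.4, α = 1.31, σ_y = 542.0 → σ = 28.6 MPa, n = 18.9
  aluminum alloy: E = 69.60, α = 23.6, σ_y = 344.0 → σ = 314 MPa, n = 1.10
  titanium alloy: E = 119.0, α = 9.38, σ_y = 840.0 → σ = 213 MPa, n = 3.94
The minimum is aluminum alloy at n = 1.10.

aluminum alloy, n = 1.10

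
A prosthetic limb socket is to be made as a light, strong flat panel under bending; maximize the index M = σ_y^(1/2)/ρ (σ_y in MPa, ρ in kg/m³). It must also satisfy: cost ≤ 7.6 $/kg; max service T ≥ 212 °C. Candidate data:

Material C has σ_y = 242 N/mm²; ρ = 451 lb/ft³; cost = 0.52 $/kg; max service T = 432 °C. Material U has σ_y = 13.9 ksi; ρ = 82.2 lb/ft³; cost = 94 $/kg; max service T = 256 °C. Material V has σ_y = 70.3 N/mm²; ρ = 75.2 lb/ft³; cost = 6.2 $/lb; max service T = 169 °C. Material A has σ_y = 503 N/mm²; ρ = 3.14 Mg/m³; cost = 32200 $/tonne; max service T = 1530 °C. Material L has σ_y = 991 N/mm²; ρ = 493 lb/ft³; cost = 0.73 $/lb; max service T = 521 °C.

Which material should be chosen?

material L

Screen on constraints: cost ≤ 7.6 $/kg; max service T ≥ 212 °C. Survivors: material C, material L.
After converting to SI:
  material C: σ_y = 242.0 MPa, ρ = 7224 kg/m³
  material L: σ_y = 991.0 MPa, ρ = 7897 kg/m³
  material L: M = 3.99×10⁻³
  material C: M = 2.15×10⁻³
Material L has the largest M.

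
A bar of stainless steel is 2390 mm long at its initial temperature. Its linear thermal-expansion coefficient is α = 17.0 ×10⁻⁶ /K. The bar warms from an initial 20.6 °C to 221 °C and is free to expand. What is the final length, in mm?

2398.1 mm

ΔT = 221 − 20.6 = 200.4 K.
ΔL = α·L₀·ΔT = 17.0×10⁻⁶ × 2390 mm × 200.4 K = 8.14 mm.
L = L₀ + ΔL = 2390 + 8.14 = 2398.1 mm.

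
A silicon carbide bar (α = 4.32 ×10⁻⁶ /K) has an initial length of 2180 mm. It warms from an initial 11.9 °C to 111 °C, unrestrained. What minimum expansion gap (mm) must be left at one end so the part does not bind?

0.933 mm

ΔT = 111 − 11.9 = 99.10 K.
ΔL = α·L₀·ΔT = 4.32×10⁻⁶ × 2180 mm × 99.10 K = 0.933 mm.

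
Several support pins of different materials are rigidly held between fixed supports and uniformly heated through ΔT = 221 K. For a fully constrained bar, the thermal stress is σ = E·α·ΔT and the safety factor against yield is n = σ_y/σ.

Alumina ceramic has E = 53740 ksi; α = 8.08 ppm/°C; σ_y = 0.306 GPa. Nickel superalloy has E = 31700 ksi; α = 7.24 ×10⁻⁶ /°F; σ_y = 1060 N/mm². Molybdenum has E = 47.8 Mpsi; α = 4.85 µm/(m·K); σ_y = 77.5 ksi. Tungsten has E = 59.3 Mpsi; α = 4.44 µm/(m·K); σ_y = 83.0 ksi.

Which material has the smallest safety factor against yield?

alumina ceramic

Per material, after unit conversion:
  alumina ceramic: E = 370.5, α = 8.08, σ_y = 306.0 → σ = 662 MPa, n = 0.462
  nickel superalloy: E = 218.6, α = 13.0, σ_y = 1060 → σ = 629 MPa, n = 1.68
  molybdenum: E = 329.6, α = 4.85, σ_y = 534.3 → σ = 353 MPa, n = 1.51
  tungsten: E = 408.9, α = 4.44, σ_y = 572.3 → σ = 401 MPa, n = 1.43
The minimum is alumina ceramic at n = 0.462.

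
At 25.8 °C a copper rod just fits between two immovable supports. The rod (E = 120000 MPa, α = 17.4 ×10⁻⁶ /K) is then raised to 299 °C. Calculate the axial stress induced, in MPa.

E = 120000 MPa = 120.0 GPa.
ΔT = 273.2 K. Constrained thermal stress σ = E·α·ΔT = 120.0×10³ MPa × 17.4×10⁻⁶ × 273.2 = 570 MPa (compressive).

570 MPa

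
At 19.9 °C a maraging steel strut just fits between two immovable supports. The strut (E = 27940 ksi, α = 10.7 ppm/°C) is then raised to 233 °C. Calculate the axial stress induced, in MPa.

439 MPa

E = 27940 ksi = 192.6 GPa.
ΔT = 213.1 K. Constrained thermal stress σ = E·α·ΔT = 192.6×10³ MPa × 10.7×10⁻⁶ × 213.1 = 439 MPa (compressive).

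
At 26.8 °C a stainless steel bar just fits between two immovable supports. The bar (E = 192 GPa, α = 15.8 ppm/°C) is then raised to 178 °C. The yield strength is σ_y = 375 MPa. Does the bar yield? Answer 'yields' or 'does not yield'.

yields

ΔT = 151.2 K. Constrained thermal stress σ = E·α·ΔT = 192.0×10³ MPa × 15.8×10⁻⁶ × 151.2 = 459 MPa (compressive).
Compare to σ_y = 375 MPa: σ ≥ σ_y, so it yields.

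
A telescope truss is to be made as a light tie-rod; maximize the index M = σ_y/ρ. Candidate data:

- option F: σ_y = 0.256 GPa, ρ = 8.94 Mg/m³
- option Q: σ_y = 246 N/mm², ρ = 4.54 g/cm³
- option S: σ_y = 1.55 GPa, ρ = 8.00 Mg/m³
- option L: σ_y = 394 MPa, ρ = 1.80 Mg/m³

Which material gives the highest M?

option L

Normalizing units and computing the index:
  option F: σ_y = 256.0 MPa, ρ = 8940 kg/m³
  option Q: σ_y = 246.0 MPa, ρ = 4540 kg/m³
  option S: σ_y = 1550 MPa, ρ = 8000 kg/m³
  option L: σ_y = 394.0 MPa, ρ = 1800 kg/m³
  option L: M = 219 kN·m/kg
  option S: M = 194 kN·m/kg
  option Q: M = 54.2 kN·m/kg
  option F: M = 28.6 kN·m/kg
Highest index: option L.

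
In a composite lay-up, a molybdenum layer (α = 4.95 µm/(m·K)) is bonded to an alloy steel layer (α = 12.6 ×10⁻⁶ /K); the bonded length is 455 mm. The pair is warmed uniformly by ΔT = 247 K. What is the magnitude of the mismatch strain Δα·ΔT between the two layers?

1.89×10⁻³

Δα = |4.95 − 12.6|×10⁻⁶/K = 7.65×10⁻⁶/K.
Mismatch strain = Δα·ΔT = 7.65×10⁻⁶ × 247.0 = 1.89×10⁻³.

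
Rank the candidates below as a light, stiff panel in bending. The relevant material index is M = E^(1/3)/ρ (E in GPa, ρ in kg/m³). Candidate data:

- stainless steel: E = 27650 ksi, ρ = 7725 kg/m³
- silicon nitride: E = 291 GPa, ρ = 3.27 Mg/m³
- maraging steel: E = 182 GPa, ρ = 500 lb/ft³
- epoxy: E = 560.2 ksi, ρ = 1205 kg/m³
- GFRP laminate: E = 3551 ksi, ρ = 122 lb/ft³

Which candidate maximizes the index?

silicon nitride

In SI units:
  stainless steel: E = 190.6 GPa, ρ = 7725 kg/m³
  silicon nitride: E = 291.0 GPa, ρ = 3270 kg/m³
  maraging steel: E = 182.0 GPa, ρ = 8009 kg/m³
  epoxy: E = 3.862 GPa, ρ = 1205 kg/m³
  GFRP laminate: E = 24.48 GPa, ρ = 1954 kg/m³
  silicon nitride: M = 2.03×10⁻³
  GFRP laminate: M = 1.49×10⁻³
  epoxy: M = 1.30×10⁻³
  stainless steel: M = 0.745×10⁻³
  maraging steel: M = 0.708×10⁻³
Silicon nitride has the largest M.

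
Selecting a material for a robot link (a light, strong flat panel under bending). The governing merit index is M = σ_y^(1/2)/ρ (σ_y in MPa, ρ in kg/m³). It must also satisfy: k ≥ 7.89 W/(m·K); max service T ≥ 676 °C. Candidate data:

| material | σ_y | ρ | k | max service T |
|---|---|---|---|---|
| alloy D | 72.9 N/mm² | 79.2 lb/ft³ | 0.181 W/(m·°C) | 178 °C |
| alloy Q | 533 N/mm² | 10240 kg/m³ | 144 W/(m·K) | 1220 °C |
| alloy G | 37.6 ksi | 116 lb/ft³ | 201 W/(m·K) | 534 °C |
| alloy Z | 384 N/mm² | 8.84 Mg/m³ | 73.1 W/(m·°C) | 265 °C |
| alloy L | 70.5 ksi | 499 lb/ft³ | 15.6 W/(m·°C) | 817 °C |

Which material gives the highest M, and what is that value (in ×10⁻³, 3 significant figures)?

alloy L, M = 2.76×10⁻³

Screen on constraints: k ≥ 7.89 W/(m·K); max service T ≥ 676 °C. Survivors: alloy Q, alloy L.
Normalizing units and computing the index:
  alloy Q: σ_y = 533.0 MPa, ρ = 10240 kg/m³
  alloy L: σ_y = 486.1 MPa, ρ = 7993 kg/m³
  alloy L: M = 2.76×10⁻³
  alloy Q: M = 2.25×10⁻³
The maximum is for alloy L.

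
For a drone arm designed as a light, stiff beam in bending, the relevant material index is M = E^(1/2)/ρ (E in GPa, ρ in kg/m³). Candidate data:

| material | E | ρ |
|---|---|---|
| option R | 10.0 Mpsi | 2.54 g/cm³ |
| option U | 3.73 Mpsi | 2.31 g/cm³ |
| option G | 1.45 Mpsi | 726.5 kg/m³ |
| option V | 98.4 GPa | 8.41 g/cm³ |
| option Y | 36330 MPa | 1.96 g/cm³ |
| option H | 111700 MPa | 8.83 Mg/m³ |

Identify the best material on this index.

Convert each candidate to consistent units, then evaluate M:
  option R: E = 68.95 GPa, ρ = 2540 kg/m³
  option U: E = 25.72 GPa, ρ = 2310 kg/m³
  option G: E = 9.997 GPa, ρ = 726.5 kg/m³
  option V: E = 98.40 GPa, ρ = 8410 kg/m³
  option Y: E = 36.33 GPa, ρ = 1960 kg/m³
  option H: E = 111.7 GPa, ρ = 8830 kg/m³
  option G: M = 4.35×10⁻³
  option R: M = 3.27×10⁻³
  option Y: M = 3.08×10⁻³
  option U: M = 2.20×10⁻³
  option H: M = 1.20×10⁻³
  option V: M = 1.18×10⁻³
Highest index: option G.

option G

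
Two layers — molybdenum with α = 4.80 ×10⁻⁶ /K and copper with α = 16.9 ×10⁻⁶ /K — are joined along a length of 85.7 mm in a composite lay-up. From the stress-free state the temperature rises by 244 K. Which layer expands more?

copper

α(molybdenum) = 4.80×10⁻⁶/K vs α(copper) = 16.9×10⁻⁶/K.
Higher α expands more for the same ΔT: copper.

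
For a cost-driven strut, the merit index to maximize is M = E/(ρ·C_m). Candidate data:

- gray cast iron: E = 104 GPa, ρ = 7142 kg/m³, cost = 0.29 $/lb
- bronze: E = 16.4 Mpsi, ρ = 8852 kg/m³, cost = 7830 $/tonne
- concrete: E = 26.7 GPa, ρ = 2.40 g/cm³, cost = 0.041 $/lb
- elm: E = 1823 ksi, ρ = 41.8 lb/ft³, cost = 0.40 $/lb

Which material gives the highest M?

concrete

Putting every candidate on a common basis:
  gray cast iron: E = 104.0 GPa, ρ = 7142 kg/m³, cost = 0.6393 $/kg
  bronze: E = 113.1 GPa, ρ = 8852 kg/m³, cost = 7.830 $/kg
  concrete: E = 26.70 GPa, ρ = 2400 kg/m³, cost = 0.09039 $/kg
  elm: E = 12.57 GPa, ρ = 669.6 kg/m³, cost = 0.8818 $/kg
  concrete: M = 123 MN·m per $
  gray cast iron: M = 22.8 MN·m per $
  elm: M = 21.3 MN·m per $
  bronze: M = 1.63 MN·m per $
Concrete has the largest M.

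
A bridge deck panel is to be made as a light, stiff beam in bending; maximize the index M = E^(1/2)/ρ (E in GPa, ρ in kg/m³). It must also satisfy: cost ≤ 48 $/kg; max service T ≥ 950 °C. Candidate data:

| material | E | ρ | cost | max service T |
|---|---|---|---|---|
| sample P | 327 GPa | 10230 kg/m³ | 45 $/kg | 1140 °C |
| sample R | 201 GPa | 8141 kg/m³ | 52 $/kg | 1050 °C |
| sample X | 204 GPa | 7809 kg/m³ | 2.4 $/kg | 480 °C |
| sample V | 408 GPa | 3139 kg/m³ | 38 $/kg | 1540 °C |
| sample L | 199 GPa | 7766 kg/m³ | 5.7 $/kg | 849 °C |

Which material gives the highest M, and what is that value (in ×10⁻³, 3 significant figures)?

sample V, M = 6.43×10⁻³

Screen on constraints: cost ≤ 48 $/kg; max service T ≥ 950 °C. Survivors: sample P, sample V.
Per-candidate index values:
  sample V: M = 6.43×10⁻³
  sample P: M = 1.77×10⁻³
Highest index: sample V.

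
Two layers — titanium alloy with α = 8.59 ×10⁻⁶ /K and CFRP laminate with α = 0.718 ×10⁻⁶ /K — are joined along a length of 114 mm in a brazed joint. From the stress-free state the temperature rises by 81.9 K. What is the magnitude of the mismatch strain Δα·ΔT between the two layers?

Δα = |8.59 − 0.718|×10⁻⁶/K = 7.87×10⁻⁶/K.
Mismatch strain = Δα·ΔT = 7.87×10⁻⁶ × 81.9 = 6.45×10⁻⁴.

6.45×10⁻⁴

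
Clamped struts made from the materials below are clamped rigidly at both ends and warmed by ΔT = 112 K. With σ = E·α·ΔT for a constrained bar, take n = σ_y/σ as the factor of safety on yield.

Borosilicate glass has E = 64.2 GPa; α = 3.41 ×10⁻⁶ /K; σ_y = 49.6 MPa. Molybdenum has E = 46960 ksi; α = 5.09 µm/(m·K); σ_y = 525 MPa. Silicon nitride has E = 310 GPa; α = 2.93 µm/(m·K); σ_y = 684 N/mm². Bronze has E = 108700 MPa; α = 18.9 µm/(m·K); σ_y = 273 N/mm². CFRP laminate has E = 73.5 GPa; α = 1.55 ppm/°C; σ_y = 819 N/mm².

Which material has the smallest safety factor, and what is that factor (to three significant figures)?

bronze, n = 1.19

With everything in SI (GPa, ×10⁻⁶/K, MPa):
  borosilicate glass: E = 64.20, α = 3.41, σ_y = 49.60 → σ = 24.5 MPa, n = 2.02
  molybdenum: E = 323.8, α = 5.09, σ_y = 525.0 → σ = 185 MPa, n = 2.84
  silicon nitride: E = 310.0, α = 2.93, σ_y = 684.0 → σ = 102 MPa, n = 6.72
  bronze: E = 108.7, α = 18.9, σ_y = 273.0 → σ = 230 MPa, n = 1.19
  CFRP laminate: E = 73.50, α = 1.55, σ_y = 819.0 → σ = 12.8 MPa, n = 64.2
The minimum is bronze at n = 1.19.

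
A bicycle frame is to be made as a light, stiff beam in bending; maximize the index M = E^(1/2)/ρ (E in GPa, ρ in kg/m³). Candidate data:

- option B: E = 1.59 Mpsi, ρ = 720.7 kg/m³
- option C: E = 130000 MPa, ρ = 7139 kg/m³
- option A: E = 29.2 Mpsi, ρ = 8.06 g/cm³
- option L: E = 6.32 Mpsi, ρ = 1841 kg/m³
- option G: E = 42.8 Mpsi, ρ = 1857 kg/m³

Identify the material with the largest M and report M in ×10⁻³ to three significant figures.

option G, M = 9.25×10⁻³

Normalizing units and computing the index:
  option B: E = 10.96 GPa, ρ = 720.7 kg/m³
  option C: E = 130.0 GPa, ρ = 7139 kg/m³
  option A: E = 201.3 GPa, ρ = 8060 kg/m³
  option L: E = 43.57 GPa, ρ = 1841 kg/m³
  option G: E = 295.1 GPa, ρ = 1857 kg/m³
  option G: M = 9.25×10⁻³
  option B: M = 4.59×10⁻³
  option L: M = 3.59×10⁻³
  option A: M = 1.76×10⁻³
  option C: M = 1.60×10⁻³
Highest index: option G.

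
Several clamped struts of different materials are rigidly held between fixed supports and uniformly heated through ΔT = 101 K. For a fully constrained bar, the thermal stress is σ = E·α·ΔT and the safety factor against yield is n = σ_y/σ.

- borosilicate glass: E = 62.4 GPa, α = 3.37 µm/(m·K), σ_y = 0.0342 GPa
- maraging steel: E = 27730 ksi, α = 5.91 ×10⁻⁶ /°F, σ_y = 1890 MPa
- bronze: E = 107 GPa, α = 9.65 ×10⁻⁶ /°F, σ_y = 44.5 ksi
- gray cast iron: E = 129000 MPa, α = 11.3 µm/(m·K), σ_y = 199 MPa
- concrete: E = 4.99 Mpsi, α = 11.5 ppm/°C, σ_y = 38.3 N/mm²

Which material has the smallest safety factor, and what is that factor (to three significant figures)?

concrete, n = 0.958

Converting E to GPa, α to ×10⁻⁶/K, σ_y to MPa, then σ and n for each:
  borosilicate glass: E = 62.40, α = 3.37, σ_y = 34.20 → σ = 21.2 MPa, n = 1.61
  maraging steel: E = 191.2, α = 10.6, σ_y = 1890 → σ = 205 MPa, n = 9.20
  bronze: E = 107.0, α = 17.4, σ_y = 306.8 → σ = 188 MPa, n = 1.63
  gray cast iron: E = 129.0, α = 11.3, σ_y = 199.0 → σ = 147 MPa, n = 1.35
  concrete: E = 34.40, α = 11.5, σ_y = 38.30 → σ = 40.0 MPa, n = 0.958
The minimum is concrete at n = 0.958.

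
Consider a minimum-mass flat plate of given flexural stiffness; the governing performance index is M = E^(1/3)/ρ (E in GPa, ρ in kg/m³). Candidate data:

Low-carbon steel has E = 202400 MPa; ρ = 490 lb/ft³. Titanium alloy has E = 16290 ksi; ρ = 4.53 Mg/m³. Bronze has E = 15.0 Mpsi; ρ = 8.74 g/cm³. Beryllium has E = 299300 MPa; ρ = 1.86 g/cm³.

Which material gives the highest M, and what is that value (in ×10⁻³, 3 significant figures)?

beryllium, M = 3.60×10⁻³

Normalizing units and computing the index:
  low-carbon steel: E = 202.4 GPa, ρ = 7849 kg/m³
  titanium alloy: E = 112.3 GPa, ρ = 4530 kg/m³
  bronze: E = 103.4 GPa, ρ = 8740 kg/m³
  beryllium: E = 299.3 GPa, ρ = 1860 kg/m³
  beryllium: M = 3.60×10⁻³
  titanium alloy: M = 1.07×10⁻³
  low-carbon steel: M = 0.748×10⁻³
  bronze: M = 0.537×10⁻³
Highest index: beryllium.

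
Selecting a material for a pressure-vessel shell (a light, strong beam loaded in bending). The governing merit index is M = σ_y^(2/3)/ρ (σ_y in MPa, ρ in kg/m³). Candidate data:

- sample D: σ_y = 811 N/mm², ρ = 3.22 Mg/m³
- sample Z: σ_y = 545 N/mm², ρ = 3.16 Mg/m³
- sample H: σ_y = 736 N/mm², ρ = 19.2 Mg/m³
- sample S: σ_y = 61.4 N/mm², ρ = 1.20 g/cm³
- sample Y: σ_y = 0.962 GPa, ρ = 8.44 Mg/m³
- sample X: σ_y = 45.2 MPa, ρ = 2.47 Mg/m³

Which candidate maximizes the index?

Normalizing units and computing the index:
  sample D: σ_y = 811.0 MPa, ρ = 3220 kg/m³
  sample Z: σ_y = 545.0 MPa, ρ = 3160 kg/m³
  sample H: σ_y = 736.0 MPa, ρ = 19200 kg/m³
  sample S: σ_y = 61.40 MPa, ρ = 1200 kg/m³
  sample Y: σ_y = 962.0 MPa, ρ = 8440 kg/m³
  sample X: σ_y = 45.20 MPa, ρ = 2470 kg/m³
  sample D: M = 27.0×10⁻³
  sample Z: M = 21.1×10⁻³
  sample S: M = 13.0×10⁻³
  sample Y: M = 11.5×10⁻³
  sample X: M = 5.14×10⁻³
  sample H: M = 4.25×10⁻³
Sample D ranks first.

sample D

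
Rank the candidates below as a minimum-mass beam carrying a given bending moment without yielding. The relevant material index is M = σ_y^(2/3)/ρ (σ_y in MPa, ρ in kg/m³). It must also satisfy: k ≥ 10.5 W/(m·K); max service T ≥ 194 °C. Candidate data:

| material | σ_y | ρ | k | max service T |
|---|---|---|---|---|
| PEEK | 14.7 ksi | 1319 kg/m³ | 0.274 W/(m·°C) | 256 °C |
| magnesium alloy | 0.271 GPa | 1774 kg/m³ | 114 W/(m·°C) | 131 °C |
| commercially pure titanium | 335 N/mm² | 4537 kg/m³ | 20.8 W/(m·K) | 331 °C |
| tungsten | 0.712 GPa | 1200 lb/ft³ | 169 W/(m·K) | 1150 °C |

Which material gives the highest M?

commercially pure titanium

Screen on constraints: k ≥ 10.5 W/(m·K); max service T ≥ 194 °C. Survivors: commercially pure titanium, tungsten.
Convert each candidate to consistent units, then evaluate M:
  commercially pure titanium: σ_y = 335.0 MPa, ρ = 4537 kg/m³
  tungsten: σ_y = 712.0 MPa, ρ = 19220 kg/m³
  commercially pure titanium: M = 10.6×10⁻³
  tungsten: M = 4.15×10⁻³
Commercially pure titanium ranks first.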